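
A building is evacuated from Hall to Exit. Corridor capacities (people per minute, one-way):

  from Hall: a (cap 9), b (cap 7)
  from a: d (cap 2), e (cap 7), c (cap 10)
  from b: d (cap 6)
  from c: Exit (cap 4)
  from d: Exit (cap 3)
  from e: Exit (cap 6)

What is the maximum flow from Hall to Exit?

Augment Hall→a→c→Exit: bottleneck 4, flow now 4.
Augment Hall→a→d→Exit: bottleneck 2, flow now 6.
Augment Hall→a→e→Exit: bottleneck 3, flow now 9.
Augment Hall→b→d→Exit: bottleneck 1, flow now 10.
Augment Hall→b→d→a→e→Exit: bottleneck 2, flow now 12. (uses reverse residual edge)
No augmenting path remains; maximum flow = 12.
In the residual graph, reachable from Hall: {Hall, b, d}.
Min-cut edges: Hall→a (9), d→Exit (3); capacity 9 + 3 = 12.
This cut is saturated, so no flow can exceed 12.

12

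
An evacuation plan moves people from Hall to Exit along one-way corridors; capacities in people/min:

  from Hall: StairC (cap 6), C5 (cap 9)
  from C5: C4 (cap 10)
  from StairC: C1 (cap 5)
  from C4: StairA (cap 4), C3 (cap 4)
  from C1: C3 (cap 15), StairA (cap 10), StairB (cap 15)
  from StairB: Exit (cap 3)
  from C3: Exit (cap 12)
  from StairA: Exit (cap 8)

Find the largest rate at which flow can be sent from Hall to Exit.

Augment Hall→C5→C4→C3→Exit: bottleneck 4, flow now 4.
Augment Hall→C5→C4→StairA→Exit: bottleneck 4, flow now 8.
Augment Hall→StairC→C1→StairB→Exit: bottleneck 3, flow now 11.
Augment Hall→StairC→C1→C3→Exit: bottleneck 2, flow now 13.
No augmenting path remains; maximum flow = 13.
In the residual graph, reachable from Hall: {Hall, C5, StairC, C4}.
Min-cut edges: StairC→C1 (5), C4→C3 (4), C4→StairA (4); capacity 5 + 4 + 4 = 13.
This cut is saturated, so no flow can exceed 13.

13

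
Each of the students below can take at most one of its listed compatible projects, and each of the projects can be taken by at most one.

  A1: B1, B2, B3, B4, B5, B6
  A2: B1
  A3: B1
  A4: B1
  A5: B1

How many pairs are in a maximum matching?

Unit-capacity flow: source→left, listed edges, right→sink; max matching = max flow.
Augmenting path A1→B1 (+1); matched 1.
Augmenting path A2→B1→A1→B2 (+1); matched 2.
No augmenting path remains; maximum matching = 2.
König certificate: {A1, B1} is a vertex cover of size 2 (every listed pair touches it), so no matching can be larger.

2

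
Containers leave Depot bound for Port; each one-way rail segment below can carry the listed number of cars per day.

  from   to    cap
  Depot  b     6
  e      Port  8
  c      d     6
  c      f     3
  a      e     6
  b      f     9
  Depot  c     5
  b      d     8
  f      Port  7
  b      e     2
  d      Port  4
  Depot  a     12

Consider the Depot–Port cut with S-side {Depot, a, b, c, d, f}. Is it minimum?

No — its capacity is 19, but the minimum cut has capacity 17.

Given cut capacity: 6 + 2 + 4 + 7 = 19.
Augment Depot→a→e→Port: bottleneck 6, flow now 6.
Augment Depot→b→d→Port: bottleneck 4, flow now 10.
Augment Depot→b→e→Port: bottleneck 2, flow now 12.
Augment Depot→c→f→Port: bottleneck 3, flow now 15.
Augment Depot→c→d→b→f→Port: bottleneck 2, flow now 17. (uses reverse residual edge)
No augmenting path remains; maximum flow = 17.
In the residual graph, reachable from Depot: {Depot, a}.
Min-cut edges: Depot→b (6), Depot→c (5), a→e (6); capacity 6 + 5 + 6 = 17.
Cut capacity 19 exceeds the max flow 17, so it is not minimum.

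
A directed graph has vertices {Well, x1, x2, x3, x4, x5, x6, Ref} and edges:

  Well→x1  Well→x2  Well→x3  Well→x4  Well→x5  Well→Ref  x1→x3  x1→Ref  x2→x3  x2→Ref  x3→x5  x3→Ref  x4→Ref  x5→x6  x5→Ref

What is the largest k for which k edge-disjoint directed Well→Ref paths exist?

6

Assign every edge capacity 1; by Menger, the answer equals the max flow.
Path Well→Ref (+1); total 1.
Path Well→x1→Ref (+1); total 2.
Path Well→x2→Ref (+1); total 3.
Path Well→x3→Ref (+1); total 4.
Path Well→x4→Ref (+1); total 5.
Path Well→x5→Ref (+1); total 6.
No residual Well→Ref path; max flow = 6.
Certifying cut of size 6: {Well→Ref, Well→x1, Well→x2, Well→x3, Well→x4, Well→x5}.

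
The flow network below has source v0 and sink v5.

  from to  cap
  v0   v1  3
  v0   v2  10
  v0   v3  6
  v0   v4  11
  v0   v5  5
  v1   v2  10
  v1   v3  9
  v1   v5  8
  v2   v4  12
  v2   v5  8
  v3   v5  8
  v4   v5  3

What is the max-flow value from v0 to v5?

25

Augment v0→v5: bottleneck 5, flow now 5.
Augment v0→v1→v5: bottleneck 3, flow now 8.
Augment v0→v2→v5: bottleneck 8, flow now 16.
Augment v0→v3→v5: bottleneck 6, flow now 22.
Augment v0→v4→v5: bottleneck 3, flow now 25.
No augmenting path remains; maximum flow = 25.
In the residual graph, reachable from v0: {v0, v2, v4}.
Min-cut edges: v0→v1 (3), v0→v3 (6), v0→v5 (5), v2→v5 (8), v4→v5 (3); capacity 3 + 6 + 5 + 8 + 3 = 25.
This cut is saturated, so no flow can exceed 25.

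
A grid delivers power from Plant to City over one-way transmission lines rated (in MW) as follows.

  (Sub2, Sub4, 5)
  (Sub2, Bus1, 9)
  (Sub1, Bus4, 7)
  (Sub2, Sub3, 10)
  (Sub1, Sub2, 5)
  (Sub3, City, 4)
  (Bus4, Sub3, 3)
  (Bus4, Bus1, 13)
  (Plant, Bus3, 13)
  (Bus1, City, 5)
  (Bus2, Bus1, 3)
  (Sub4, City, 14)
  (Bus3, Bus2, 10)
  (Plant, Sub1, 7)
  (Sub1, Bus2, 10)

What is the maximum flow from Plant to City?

10

Augment Plant→Sub1→Sub2→Bus1→City: bottleneck 5, flow now 5.
Augment Plant→Sub1→Bus4→Sub3→City: bottleneck 2, flow now 7.
Augment Plant→Bus3→Bus2→Bus1→Sub2→Sub3→City: bottleneck 2, flow now 9. (uses reverse residual edge)
Augment Plant→Bus3→Bus2→Bus1→Sub2→Sub4→City: bottleneck 1, flow now 10. (uses reverse residual edge)
No augmenting path remains; maximum flow = 10.
In the residual graph, reachable from Plant: {Plant, Bus3, Bus2}.
Min-cut edges: Plant→Sub1 (7), Bus2→Bus1 (3); capacity 7 + 3 = 10.
This cut is saturated, so no flow can exceed 10.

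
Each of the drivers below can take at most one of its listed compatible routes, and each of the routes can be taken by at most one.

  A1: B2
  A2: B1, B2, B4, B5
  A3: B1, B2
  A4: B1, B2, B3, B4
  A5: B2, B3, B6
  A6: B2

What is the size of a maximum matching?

5

Unit-capacity flow: source→left, listed edges, right→sink; max matching = max flow.
Augmenting path A1→B2 (+1); matched 1.
Augmenting path A2→B1 (+1); matched 2.
Augmenting path A4→B3 (+1); matched 3.
Augmenting path A5→B6 (+1); matched 4.
Augmenting path A3→B1→A2→B4 (+1); matched 5.
No augmenting path remains; maximum matching = 5.
König certificate: {A2, A3, A4, A5, B2} is a vertex cover of size 5 (every listed pair touches it), so no matching can be larger.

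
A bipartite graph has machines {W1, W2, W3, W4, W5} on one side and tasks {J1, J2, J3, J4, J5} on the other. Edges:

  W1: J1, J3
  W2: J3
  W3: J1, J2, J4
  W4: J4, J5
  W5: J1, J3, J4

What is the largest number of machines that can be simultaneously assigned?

5

Unit-capacity flow: source→left, listed edges, right→sink; max matching = max flow.
Augmenting path W1→J1 (+1); matched 1.
Augmenting path W2→J3 (+1); matched 2.
Augmenting path W3→J2 (+1); matched 3.
Augmenting path W4→J4 (+1); matched 4.
Augmenting path W5→J4→W4→J5 (+1); matched 5.
No augmenting path remains; maximum matching = 5.
König certificate: {W1, W2, W3, W4, W5} is a vertex cover of size 5 (every listed pair touches it), so no matching can be larger.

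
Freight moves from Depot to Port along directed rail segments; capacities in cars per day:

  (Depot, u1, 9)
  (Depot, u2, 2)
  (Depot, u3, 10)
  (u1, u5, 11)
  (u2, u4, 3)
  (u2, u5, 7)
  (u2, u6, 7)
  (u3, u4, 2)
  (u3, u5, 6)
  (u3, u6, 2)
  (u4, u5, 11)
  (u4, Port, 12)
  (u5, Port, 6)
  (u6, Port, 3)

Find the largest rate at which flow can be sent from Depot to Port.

12

Augment Depot→u1→u5→Port: bottleneck 6, flow now 6.
Augment Depot→u2→u4→Port: bottleneck 2, flow now 8.
Augment Depot→u3→u4→Port: bottleneck 2, flow now 10.
Augment Depot→u3→u6→Port: bottleneck 2, flow now 12.
No augmenting path remains; maximum flow = 12.
In the residual graph, reachable from Depot: {Depot, u1, u3, u5}.
Min-cut edges: Depot→u2 (2), u3→u4 (2), u3→u6 (2), u5→Port (6); capacity 2 + 2 + 2 + 6 = 12.
This cut is saturated, so no flow can exceed 12.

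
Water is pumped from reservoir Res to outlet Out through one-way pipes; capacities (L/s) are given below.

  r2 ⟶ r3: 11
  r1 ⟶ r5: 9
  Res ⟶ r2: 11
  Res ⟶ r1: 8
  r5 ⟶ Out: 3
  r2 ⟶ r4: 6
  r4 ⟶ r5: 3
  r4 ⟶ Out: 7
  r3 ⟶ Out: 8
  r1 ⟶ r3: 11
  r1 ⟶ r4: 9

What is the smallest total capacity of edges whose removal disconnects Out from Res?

18

Augment Res→r1→r3→Out: bottleneck 8, flow now 8.
Augment Res→r2→r4→Out: bottleneck 6, flow now 14.
Augment Res→r2→r3→r1→r4→Out: bottleneck 1, flow now 15. (uses reverse residual edge)
Augment Res→r2→r3→r1→r5→Out: bottleneck 3, flow now 18. (uses reverse residual edge)
No augmenting path remains; maximum flow = 18.
By max-flow min-cut, the minimum cut capacity equals the max flow.
In the residual graph, reachable from Res: {Res, r1, r2, r3, r4, r5}.
Min-cut edges: r3→Out (8), r4→Out (7), r5→Out (3); capacity 8 + 7 + 3 = 18.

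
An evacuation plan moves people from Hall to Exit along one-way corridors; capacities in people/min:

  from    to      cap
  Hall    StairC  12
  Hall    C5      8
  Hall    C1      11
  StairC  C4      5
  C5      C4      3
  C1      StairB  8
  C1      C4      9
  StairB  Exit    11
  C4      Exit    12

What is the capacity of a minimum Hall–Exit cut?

Augment Hall→StairC→C4→Exit: bottleneck 5, flow now 5.
Augment Hall→C5→C4→Exit: bottleneck 3, flow now 8.
Augment Hall→C1→StairB→Exit: bottleneck 8, flow now 16.
Augment Hall→C1→C4→Exit: bottleneck 3, flow now 19.
No augmenting path remains; maximum flow = 19.
By max-flow min-cut, the minimum cut capacity equals the max flow.
In the residual graph, reachable from Hall: {Hall, StairC, C5}.
Min-cut edges: Hall→C1 (11), StairC→C4 (5), C5→C4 (3); capacity 11 + 5 + 3 = 19.

19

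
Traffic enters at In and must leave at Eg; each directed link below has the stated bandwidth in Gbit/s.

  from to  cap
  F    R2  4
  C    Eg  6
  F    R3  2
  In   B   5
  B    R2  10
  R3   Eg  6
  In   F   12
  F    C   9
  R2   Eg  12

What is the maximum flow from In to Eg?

Augment In→B→R2→Eg: bottleneck 5, flow now 5.
Augment In→F→R2→Eg: bottleneck 4, flow now 9.
Augment In→F→R3→Eg: bottleneck 2, flow now 11.
Augment In→F→C→Eg: bottleneck 6, flow now 17.
No augmenting path remains; maximum flow = 17.
In the residual graph, reachable from In: {In}.
Min-cut edges: In→B (5), In→F (12); capacity 5 + 12 = 17.
This cut is saturated, so no flow can exceed 17.

17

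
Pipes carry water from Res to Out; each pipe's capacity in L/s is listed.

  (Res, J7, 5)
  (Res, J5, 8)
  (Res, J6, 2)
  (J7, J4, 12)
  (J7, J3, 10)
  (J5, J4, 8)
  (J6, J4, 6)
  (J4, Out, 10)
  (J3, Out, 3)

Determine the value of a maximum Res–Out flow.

Augment Res→J7→J4→Out: bottleneck 5, flow now 5.
Augment Res→J5→J4→Out: bottleneck 5, flow now 10.
Augment Res→J5→J4→J7→J3→Out: bottleneck 3, flow now 13. (uses reverse residual edge)
No augmenting path remains; maximum flow = 13.
In the residual graph, reachable from Res: {Res, J7, J5, J6, J4, J3}.
Min-cut edges: J4→Out (10), J3→Out (3); capacity 10 + 3 = 13.
This cut is saturated, so no flow can exceed 13.

13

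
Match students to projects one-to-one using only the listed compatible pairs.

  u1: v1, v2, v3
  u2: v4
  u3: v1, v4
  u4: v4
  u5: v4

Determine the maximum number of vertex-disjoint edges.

3

Unit-capacity flow: source→left, listed edges, right→sink; max matching = max flow.
Augmenting path u1→v1 (+1); matched 1.
Augmenting path u2→v4 (+1); matched 2.
Augmenting path u3→v1→u1→v2 (+1); matched 3.
No augmenting path remains; maximum matching = 3.
König certificate: {u1, u3, v4} is a vertex cover of size 3 (every listed pair touches it), so no matching can be larger.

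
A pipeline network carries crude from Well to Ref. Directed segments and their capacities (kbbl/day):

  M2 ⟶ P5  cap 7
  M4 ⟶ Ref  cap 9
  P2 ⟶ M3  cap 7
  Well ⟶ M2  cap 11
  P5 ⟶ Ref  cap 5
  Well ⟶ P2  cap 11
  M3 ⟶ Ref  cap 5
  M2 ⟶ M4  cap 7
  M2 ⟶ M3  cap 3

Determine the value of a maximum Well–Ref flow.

16

Augment Well→P2→M3→Ref: bottleneck 5, flow now 5.
Augment Well→M2→P5→Ref: bottleneck 5, flow now 10.
Augment Well→M2→M4→Ref: bottleneck 6, flow now 16.
No augmenting path remains; maximum flow = 16.
In the residual graph, reachable from Well: {Well, P2, M3}.
Min-cut edges: Well→M2 (11), M3→Ref (5); capacity 11 + 5 = 16.
This cut is saturated, so no flow can exceed 16.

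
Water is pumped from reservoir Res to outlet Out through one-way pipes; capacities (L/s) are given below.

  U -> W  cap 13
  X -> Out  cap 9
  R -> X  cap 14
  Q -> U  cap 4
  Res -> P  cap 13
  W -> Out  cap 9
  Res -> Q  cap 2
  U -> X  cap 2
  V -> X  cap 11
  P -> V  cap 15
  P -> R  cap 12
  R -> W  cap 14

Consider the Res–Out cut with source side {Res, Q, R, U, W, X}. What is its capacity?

31

Edges leaving {Res, Q, R, U, W, X}: Res→P (13), W→Out (9), X→Out (9).
Cut capacity = 13 + 9 + 9 = 31.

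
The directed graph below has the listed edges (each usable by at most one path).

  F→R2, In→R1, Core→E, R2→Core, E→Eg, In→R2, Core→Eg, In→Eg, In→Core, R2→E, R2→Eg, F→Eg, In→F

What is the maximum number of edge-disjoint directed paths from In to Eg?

Assign every edge capacity 1; by Menger, the answer equals the max flow.
Path In→Eg (+1); total 1.
Path In→F→Eg (+1); total 2.
Path In→R2→Eg (+1); total 3.
Path In→Core→Eg (+1); total 4.
No residual In→Eg path; max flow = 4.
Certifying cut of size 4: {In→Core, In→Eg, In→F, In→R2}.

4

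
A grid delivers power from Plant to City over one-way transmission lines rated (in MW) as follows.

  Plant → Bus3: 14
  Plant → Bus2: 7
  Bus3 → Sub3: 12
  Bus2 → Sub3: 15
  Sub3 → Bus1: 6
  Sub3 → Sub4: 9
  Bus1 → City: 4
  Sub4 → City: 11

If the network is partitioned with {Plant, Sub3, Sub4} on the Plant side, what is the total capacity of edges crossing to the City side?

38

Edges leaving {Plant, Sub3, Sub4}: Plant→Bus3 (14), Plant→Bus2 (7), Sub3→Bus1 (6), Sub4→City (11).
Cut capacity = 14 + 7 + 6 + 11 = 38.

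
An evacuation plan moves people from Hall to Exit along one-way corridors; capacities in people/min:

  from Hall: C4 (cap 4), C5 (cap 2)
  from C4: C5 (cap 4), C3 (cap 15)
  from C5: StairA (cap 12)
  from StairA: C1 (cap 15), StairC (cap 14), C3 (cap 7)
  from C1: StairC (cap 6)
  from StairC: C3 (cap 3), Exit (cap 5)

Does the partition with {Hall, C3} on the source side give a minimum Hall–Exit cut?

No — its capacity is 6, but the minimum cut has capacity 5.

Given cut capacity: 4 + 2 = 6.
Augment Hall→C5→StairA→StairC→Exit: bottleneck 2, flow now 2.
Augment Hall→C4→C5→StairA→StairC→Exit: bottleneck 3, flow now 5.
No augmenting path remains; maximum flow = 5.
In the residual graph, reachable from Hall: {Hall, C4, C5, StairA, C1, StairC, C3}.
Min-cut edges: StairC→Exit (5); capacity 5 = 5.
Cut capacity 6 exceeds the max flow 5, so it is not minimum.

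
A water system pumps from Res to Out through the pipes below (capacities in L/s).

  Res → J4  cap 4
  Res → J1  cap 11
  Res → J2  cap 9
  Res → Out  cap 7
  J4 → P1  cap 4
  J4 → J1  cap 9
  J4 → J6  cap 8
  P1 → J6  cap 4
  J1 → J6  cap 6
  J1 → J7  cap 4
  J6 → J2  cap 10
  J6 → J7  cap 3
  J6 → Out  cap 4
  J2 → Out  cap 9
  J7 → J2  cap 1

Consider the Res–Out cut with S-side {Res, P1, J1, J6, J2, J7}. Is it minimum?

No — its capacity is 24, but the minimum cut has capacity 20.

Given cut capacity: 4 + 7 + 4 + 9 = 24.
Augment Res→Out: bottleneck 7, flow now 7.
Augment Res→J2→Out: bottleneck 9, flow now 16.
Augment Res→J4→J6→Out: bottleneck 4, flow now 20.
No augmenting path remains; maximum flow = 20.
In the residual graph, reachable from Res: {Res, J4, P1, J1, J6, J2, J7}.
Min-cut edges: Res→Out (7), J6→Out (4), J2→Out (9); capacity 7 + 4 + 9 = 20.
Cut capacity 24 exceeds the max flow 20, so it is not minimum.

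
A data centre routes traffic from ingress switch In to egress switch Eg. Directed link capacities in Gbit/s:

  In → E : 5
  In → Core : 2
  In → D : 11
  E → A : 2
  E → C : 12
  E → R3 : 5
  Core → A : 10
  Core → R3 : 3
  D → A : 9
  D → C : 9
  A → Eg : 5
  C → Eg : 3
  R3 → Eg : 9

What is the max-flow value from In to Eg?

Augment In→E→A→Eg: bottleneck 2, flow now 2.
Augment In→E→C→Eg: bottleneck 3, flow now 5.
Augment In→Core→A→Eg: bottleneck 2, flow now 7.
Augment In→D→A→Eg: bottleneck 1, flow now 8.
Augment In→D→A→E→R3→Eg: bottleneck 2, flow now 10. (uses reverse residual edge)
Augment In→D→A→Core→R3→Eg: bottleneck 2, flow now 12. (uses reverse residual edge)
Augment In→D→C→E→R3→Eg: bottleneck 3, flow now 15. (uses reverse residual edge)
No augmenting path remains; maximum flow = 15.
In the residual graph, reachable from In: {In, D, A, C}.
Min-cut edges: In→E (5), In→Core (2), A→Eg (5), C→Eg (3); capacity 5 + 2 + 5 + 3 = 15.
This cut is saturated, so no flow can exceed 15.

15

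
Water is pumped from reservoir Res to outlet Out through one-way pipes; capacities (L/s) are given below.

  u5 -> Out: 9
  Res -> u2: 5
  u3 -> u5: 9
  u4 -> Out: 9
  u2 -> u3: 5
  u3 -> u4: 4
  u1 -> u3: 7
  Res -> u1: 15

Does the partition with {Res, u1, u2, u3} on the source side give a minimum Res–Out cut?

Given cut capacity: 4 + 9 = 13.
Augment Res→u1→u3→u4→Out: bottleneck 4, flow now 4.
Augment Res→u1→u3→u5→Out: bottleneck 3, flow now 7.
Augment Res→u2→u3→u5→Out: bottleneck 5, flow now 12.
No augmenting path remains; maximum flow = 12.
In the residual graph, reachable from Res: {Res, u1}.
Min-cut edges: Res→u2 (5), u1→u3 (7); capacity 5 + 7 = 12.
Cut capacity 13 exceeds the max flow 12, so it is not minimum.

No — its capacity is 13, but the minimum cut has capacity 12.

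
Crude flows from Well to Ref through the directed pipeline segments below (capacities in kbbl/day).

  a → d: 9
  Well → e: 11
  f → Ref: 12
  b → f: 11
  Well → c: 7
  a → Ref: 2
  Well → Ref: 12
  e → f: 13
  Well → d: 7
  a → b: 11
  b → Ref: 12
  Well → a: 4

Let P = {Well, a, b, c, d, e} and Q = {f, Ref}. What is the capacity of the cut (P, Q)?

Edges leaving {Well, a, b, c, d, e}: Well→Ref (12), a→Ref (2), b→f (11), b→Ref (12), e→f (13).
Cut capacity = 12 + 2 + 11 + 12 + 13 = 50.

50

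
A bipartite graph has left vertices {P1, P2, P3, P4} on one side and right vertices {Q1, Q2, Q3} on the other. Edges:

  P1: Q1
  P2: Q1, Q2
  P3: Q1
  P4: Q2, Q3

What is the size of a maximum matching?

Unit-capacity flow: source→left, listed edges, right→sink; max matching = max flow.
Augmenting path P1→Q1 (+1); matched 1.
Augmenting path P2→Q2 (+1); matched 2.
Augmenting path P4→Q3 (+1); matched 3.
No augmenting path remains; maximum matching = 3.
König certificate: {P2, P4, Q1} is a vertex cover of size 3 (every listed pair touches it), so no matching can be larger.

3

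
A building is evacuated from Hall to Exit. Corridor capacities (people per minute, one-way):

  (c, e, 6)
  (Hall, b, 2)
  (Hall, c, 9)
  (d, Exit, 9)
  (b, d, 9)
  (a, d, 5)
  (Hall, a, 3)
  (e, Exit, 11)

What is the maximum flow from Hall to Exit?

Augment Hall→a→d→Exit: bottleneck 3, flow now 3.
Augment Hall→b→d→Exit: bottleneck 2, flow now 5.
Augment Hall→c→e→Exit: bottleneck 6, flow now 11.
No augmenting path remains; maximum flow = 11.
In the residual graph, reachable from Hall: {Hall, c}.
Min-cut edges: Hall→a (3), Hall→b (2), c→e (6); capacity 3 + 2 + 6 = 11.
This cut is saturated, so no flow can exceed 11.

11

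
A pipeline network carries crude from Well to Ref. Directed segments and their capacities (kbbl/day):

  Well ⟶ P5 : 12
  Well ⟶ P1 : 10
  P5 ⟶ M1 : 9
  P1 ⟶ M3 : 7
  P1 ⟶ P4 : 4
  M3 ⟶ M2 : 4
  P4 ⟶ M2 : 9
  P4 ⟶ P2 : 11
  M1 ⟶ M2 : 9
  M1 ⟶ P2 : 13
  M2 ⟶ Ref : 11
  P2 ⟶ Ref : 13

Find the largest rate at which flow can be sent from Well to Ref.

17

Augment Well→P5→M1→M2→Ref: bottleneck 9, flow now 9.
Augment Well→P1→M3→M2→Ref: bottleneck 2, flow now 11.
Augment Well→P1→P4→P2→Ref: bottleneck 4, flow now 15.
Augment Well→P1→M3→M2→M1→P2→Ref: bottleneck 2, flow now 17. (uses reverse residual edge)
No augmenting path remains; maximum flow = 17.
In the residual graph, reachable from Well: {Well, P5, P1, M3}.
Min-cut edges: P5→M1 (9), P1→P4 (4), M3→M2 (4); capacity 9 + 4 + 4 = 17.
This cut is saturated, so no flow can exceed 17.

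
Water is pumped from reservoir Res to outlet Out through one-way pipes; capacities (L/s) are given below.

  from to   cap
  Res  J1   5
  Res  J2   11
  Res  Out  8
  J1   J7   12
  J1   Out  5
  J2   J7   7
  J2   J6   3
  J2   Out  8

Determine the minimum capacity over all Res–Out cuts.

21

Augment Res→Out: bottleneck 8, flow now 8.
Augment Res→J1→Out: bottleneck 5, flow now 13.
Augment Res→J2→Out: bottleneck 8, flow now 21.
No augmenting path remains; maximum flow = 21.
By max-flow min-cut, the minimum cut capacity equals the max flow.
In the residual graph, reachable from Res: {Res, J2, J7, J6}.
Min-cut edges: Res→J1 (5), Res→Out (8), J2→Out (8); capacity 5 + 8 + 8 = 21.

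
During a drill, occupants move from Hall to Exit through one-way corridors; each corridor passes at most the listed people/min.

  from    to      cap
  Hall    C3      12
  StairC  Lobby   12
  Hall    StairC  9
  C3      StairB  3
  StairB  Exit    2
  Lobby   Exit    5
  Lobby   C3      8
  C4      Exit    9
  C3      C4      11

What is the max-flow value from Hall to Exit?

16

Augment Hall→StairC→Lobby→Exit: bottleneck 5, flow now 5.
Augment Hall→C3→StairB→Exit: bottleneck 2, flow now 7.
Augment Hall→C3→C4→Exit: bottleneck 9, flow now 16.
No augmenting path remains; maximum flow = 16.
In the residual graph, reachable from Hall: {Hall, StairC, C3, StairB, C4, Lobby}.
Min-cut edges: StairB→Exit (2), C4→Exit (9), Lobby→Exit (5); capacity 2 + 9 + 5 = 16.
This cut is saturated, so no flow can exceed 16.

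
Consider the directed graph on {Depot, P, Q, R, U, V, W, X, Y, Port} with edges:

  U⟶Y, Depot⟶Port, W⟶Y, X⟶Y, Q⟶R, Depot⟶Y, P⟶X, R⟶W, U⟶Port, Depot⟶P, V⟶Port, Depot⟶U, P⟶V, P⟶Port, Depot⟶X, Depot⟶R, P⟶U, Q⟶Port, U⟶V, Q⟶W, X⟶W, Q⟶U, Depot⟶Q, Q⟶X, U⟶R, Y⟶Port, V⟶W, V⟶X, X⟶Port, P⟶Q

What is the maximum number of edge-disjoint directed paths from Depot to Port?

6

Assign every edge capacity 1; by Menger, the answer equals the max flow.
Path Depot→Port (+1); total 1.
Path Depot→P→Port (+1); total 2.
Path Depot→Q→Port (+1); total 3.
Path Depot→U→Port (+1); total 4.
Path Depot→X→Port (+1); total 5.
Path Depot→Y→Port (+1); total 6.
No residual Depot→Port path; max flow = 6.
Certifying cut of size 6: {Depot→P, Depot→Port, Depot→Q, Depot→U, Depot→X, Y→Port}.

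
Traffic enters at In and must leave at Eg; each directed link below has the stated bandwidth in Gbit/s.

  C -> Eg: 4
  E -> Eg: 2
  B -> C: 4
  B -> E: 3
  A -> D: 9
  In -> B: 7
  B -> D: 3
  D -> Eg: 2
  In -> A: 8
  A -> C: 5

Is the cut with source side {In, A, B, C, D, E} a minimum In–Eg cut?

Yes — it is a minimum cut (capacity 8).

Given cut capacity: 4 + 2 + 2 = 8.
Augment In→A→C→Eg: bottleneck 4, flow now 4.
Augment In→A→D→Eg: bottleneck 2, flow now 6.
Augment In→B→E→Eg: bottleneck 2, flow now 8.
No augmenting path remains; maximum flow = 8.
Cut capacity 8 equals the max flow, so it is a minimum cut.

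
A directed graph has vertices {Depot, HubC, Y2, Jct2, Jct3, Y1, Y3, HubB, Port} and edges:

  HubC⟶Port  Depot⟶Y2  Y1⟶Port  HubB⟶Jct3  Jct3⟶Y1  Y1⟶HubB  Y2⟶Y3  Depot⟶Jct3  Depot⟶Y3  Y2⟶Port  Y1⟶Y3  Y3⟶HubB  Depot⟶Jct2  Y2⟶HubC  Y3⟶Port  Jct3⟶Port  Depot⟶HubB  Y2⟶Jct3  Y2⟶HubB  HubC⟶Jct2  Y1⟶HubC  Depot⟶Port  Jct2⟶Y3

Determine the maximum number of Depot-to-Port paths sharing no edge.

Assign every edge capacity 1; by Menger, the answer equals the max flow.
Path Depot→Port (+1); total 1.
Path Depot→Y2→Port (+1); total 2.
Path Depot→Jct3→Port (+1); total 3.
Path Depot→Y3→Port (+1); total 4.
Path Depot→HubB→Jct3→Y1→Port (+1); total 5.
No residual Depot→Port path; max flow = 5.
Certifying cut of size 5: {Depot→Jct3, Depot→Port, Depot→Y2, HubB→Jct3, Y3→Port}.

5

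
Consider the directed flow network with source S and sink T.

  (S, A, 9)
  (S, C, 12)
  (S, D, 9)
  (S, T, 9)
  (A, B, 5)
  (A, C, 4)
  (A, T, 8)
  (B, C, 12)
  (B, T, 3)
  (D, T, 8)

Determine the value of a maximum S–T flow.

26

Augment S→T: bottleneck 9, flow now 9.
Augment S→A→T: bottleneck 8, flow now 17.
Augment S→D→T: bottleneck 8, flow now 25.
Augment S→A→B→T: bottleneck 1, flow now 26.
No augmenting path remains; maximum flow = 26.
In the residual graph, reachable from S: {S, C, D}.
Min-cut edges: S→A (9), S→T (9), D→T (8); capacity 9 + 9 + 8 = 26.
This cut is saturated, so no flow can exceed 26.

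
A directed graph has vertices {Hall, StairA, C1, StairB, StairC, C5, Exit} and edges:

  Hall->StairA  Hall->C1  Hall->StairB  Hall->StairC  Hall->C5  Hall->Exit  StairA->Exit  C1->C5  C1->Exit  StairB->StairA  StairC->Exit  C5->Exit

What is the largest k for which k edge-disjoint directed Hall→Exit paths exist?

Assign every edge capacity 1; by Menger, the answer equals the max flow.
Path Hall→Exit (+1); total 1.
Path Hall→StairA→Exit (+1); total 2.
Path Hall→C1→Exit (+1); total 3.
Path Hall→StairC→Exit (+1); total 4.
Path Hall→C5→Exit (+1); total 5.
No residual Hall→Exit path; max flow = 5.
Certifying cut of size 5: {Hall→C1, Hall→C5, Hall→Exit, Hall→StairC, StairA→Exit}.

5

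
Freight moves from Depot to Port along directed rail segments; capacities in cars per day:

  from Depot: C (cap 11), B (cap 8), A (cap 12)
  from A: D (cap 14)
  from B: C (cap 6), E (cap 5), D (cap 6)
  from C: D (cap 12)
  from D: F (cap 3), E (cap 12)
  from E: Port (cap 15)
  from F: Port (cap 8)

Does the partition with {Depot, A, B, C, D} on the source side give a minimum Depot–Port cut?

No — its capacity is 20, but the minimum cut has capacity 18.

Given cut capacity: 5 + 12 + 3 = 20.
Augment Depot→B→E→Port: bottleneck 5, flow now 5.
Augment Depot→A→D→E→Port: bottleneck 10, flow now 15.
Augment Depot→A→D→F→Port: bottleneck 2, flow now 17.
Augment Depot→B→D→F→Port: bottleneck 1, flow now 18.
No augmenting path remains; maximum flow = 18.
In the residual graph, reachable from Depot: {Depot, A, B, C, D, E}.
Min-cut edges: D→F (3), E→Port (15); capacity 3 + 15 = 18.
Cut capacity 20 exceeds the max flow 18, so it is not minimum.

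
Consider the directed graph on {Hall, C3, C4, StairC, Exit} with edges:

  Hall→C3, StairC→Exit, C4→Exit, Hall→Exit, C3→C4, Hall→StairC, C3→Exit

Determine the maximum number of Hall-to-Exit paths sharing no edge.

3

Assign every edge capacity 1; by Menger, the answer equals the max flow.
Path Hall→Exit (+1); total 1.
Path Hall→C3→Exit (+1); total 2.
Path Hall→StairC→Exit (+1); total 3.
No residual Hall→Exit path; max flow = 3.
Certifying cut of size 3: {Hall→C3, Hall→Exit, Hall→StairC}.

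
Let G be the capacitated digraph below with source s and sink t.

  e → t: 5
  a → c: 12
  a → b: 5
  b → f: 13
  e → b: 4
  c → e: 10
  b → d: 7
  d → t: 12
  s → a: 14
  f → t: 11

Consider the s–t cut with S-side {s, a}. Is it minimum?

Given cut capacity: 5 + 12 = 17.
Augment s→a→b→d→t: bottleneck 5, flow now 5.
Augment s→a→c→e→t: bottleneck 5, flow now 10.
Augment s→a→c→e→b→d→t: bottleneck 2, flow now 12.
Augment s→a→c→e→b→f→t: bottleneck 2, flow now 14.
No augmenting path remains; maximum flow = 14.
In the residual graph, reachable from s: {s}.
Min-cut edges: s→a (14); capacity 14 = 14.
Cut capacity 17 exceeds the max flow 14, so it is not minimum.

No — its capacity is 17, but the minimum cut has capacity 14.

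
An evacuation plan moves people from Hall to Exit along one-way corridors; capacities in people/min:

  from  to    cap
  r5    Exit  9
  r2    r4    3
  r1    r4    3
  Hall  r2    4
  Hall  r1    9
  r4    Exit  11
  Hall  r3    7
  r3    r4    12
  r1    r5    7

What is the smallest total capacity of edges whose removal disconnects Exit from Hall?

Augment Hall→r1→r4→Exit: bottleneck 3, flow now 3.
Augment Hall→r1→r5→Exit: bottleneck 6, flow now 9.
Augment Hall→r2→r4→Exit: bottleneck 3, flow now 12.
Augment Hall→r3→r4→Exit: bottleneck 5, flow now 17.
Augment Hall→r3→r4→r1→r5→Exit: bottleneck 1, flow now 18. (uses reverse residual edge)
No augmenting path remains; maximum flow = 18.
By max-flow min-cut, the minimum cut capacity equals the max flow.
In the residual graph, reachable from Hall: {Hall, r1, r2, r3, r4}.
Min-cut edges: r1→r5 (7), r4→Exit (11); capacity 7 + 11 = 18.

18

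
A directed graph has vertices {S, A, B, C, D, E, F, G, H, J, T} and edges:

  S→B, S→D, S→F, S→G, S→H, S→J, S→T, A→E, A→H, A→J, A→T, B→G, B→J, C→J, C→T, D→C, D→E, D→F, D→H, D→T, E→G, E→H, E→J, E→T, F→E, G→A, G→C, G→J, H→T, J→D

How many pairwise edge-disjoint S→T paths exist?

Assign every edge capacity 1; by Menger, the answer equals the max flow.
Path S→T (+1); total 1.
Path S→D→T (+1); total 2.
Path S→H→T (+1); total 3.
Path S→F→E→T (+1); total 4.
Path S→G→A→T (+1); total 5.
Path S→B→G→C→T (+1); total 6.
No residual S→T path; max flow = 6.
Certifying cut of size 6: {C→T, D→T, E→T, G→A, H→T, S→T}.

6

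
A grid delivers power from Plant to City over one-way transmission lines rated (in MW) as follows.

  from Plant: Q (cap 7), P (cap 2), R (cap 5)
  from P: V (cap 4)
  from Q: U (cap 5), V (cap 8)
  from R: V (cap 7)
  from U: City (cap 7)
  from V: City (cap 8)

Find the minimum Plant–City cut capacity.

Augment Plant→P→V→City: bottleneck 2, flow now 2.
Augment Plant→Q→U→City: bottleneck 5, flow now 7.
Augment Plant→Q→V→City: bottleneck 2, flow now 9.
Augment Plant→R→V→City: bottleneck 4, flow now 13.
No augmenting path remains; maximum flow = 13.
By max-flow min-cut, the minimum cut capacity equals the max flow.
In the residual graph, reachable from Plant: {Plant, P, Q, R, V}.
Min-cut edges: Q→U (5), V→City (8); capacity 5 + 8 = 13.

13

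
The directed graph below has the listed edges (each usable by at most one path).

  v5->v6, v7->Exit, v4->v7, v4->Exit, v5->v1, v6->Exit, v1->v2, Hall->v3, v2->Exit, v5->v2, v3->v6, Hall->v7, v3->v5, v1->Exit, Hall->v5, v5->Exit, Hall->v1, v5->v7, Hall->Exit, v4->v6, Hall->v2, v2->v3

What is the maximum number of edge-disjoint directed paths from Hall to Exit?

Assign every edge capacity 1; by Menger, the answer equals the max flow.
Path Hall→Exit (+1); total 1.
Path Hall→v1→Exit (+1); total 2.
Path Hall→v2→Exit (+1); total 3.
Path Hall→v5→Exit (+1); total 4.
Path Hall→v7→Exit (+1); total 5.
Path Hall→v3→v6→Exit (+1); total 6.
No residual Hall→Exit path; max flow = 6.
Certifying cut of size 6: {Hall→Exit, Hall→v1, Hall→v2, Hall→v3, Hall→v5, Hall→v7}.

6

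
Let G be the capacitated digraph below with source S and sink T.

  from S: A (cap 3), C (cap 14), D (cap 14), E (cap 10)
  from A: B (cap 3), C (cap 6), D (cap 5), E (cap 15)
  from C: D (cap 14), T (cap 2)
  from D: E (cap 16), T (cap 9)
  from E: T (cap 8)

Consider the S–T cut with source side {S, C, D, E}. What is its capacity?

Edges leaving {S, C, D, E}: S→A (3), C→T (2), D→T (9), E→T (8).
Cut capacity = 3 + 2 + 9 + 8 = 22.

22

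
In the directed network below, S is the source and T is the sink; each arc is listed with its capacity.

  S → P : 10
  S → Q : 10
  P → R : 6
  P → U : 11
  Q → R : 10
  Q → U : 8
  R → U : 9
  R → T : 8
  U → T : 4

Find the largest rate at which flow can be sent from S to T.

12

Augment S→P→R→T: bottleneck 6, flow now 6.
Augment S→P→U→T: bottleneck 4, flow now 10.
Augment S→Q→R→T: bottleneck 2, flow now 12.
No augmenting path remains; maximum flow = 12.
In the residual graph, reachable from S: {S, P, Q, R, U}.
Min-cut edges: R→T (8), U→T (4); capacity 8 + 4 = 12.
This cut is saturated, so no flow can exceed 12.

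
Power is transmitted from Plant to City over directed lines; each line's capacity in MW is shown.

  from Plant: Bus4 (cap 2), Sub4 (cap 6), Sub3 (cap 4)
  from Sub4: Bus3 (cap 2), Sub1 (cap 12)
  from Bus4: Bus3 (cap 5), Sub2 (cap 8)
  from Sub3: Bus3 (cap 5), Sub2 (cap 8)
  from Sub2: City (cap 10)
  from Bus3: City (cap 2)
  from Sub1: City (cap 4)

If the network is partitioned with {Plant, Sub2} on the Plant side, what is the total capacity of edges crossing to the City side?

Edges leaving {Plant, Sub2}: Plant→Sub4 (6), Plant→Bus4 (2), Plant→Sub3 (4), Sub2→City (10).
Cut capacity = 6 + 2 + 4 + 10 = 22.

22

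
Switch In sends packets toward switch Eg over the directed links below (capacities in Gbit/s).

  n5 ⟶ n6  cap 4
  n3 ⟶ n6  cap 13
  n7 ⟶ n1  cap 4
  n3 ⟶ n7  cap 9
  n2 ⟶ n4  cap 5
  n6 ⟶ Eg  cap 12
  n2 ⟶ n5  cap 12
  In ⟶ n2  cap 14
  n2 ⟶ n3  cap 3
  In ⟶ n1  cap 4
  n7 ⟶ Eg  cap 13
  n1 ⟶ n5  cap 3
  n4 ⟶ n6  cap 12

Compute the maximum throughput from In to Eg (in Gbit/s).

12

Augment In→n1→n5→n6→Eg: bottleneck 3, flow now 3.
Augment In→n2→n3→n6→Eg: bottleneck 3, flow now 6.
Augment In→n2→n4→n6→Eg: bottleneck 5, flow now 11.
Augment In→n2→n5→n6→Eg: bottleneck 1, flow now 12.
No augmenting path remains; maximum flow = 12.
In the residual graph, reachable from In: {In, n1, n2, n5}.
Min-cut edges: n2→n3 (3), n2→n4 (5), n5→n6 (4); capacity 3 + 5 + 4 = 12.
This cut is saturated, so no flow can exceed 12.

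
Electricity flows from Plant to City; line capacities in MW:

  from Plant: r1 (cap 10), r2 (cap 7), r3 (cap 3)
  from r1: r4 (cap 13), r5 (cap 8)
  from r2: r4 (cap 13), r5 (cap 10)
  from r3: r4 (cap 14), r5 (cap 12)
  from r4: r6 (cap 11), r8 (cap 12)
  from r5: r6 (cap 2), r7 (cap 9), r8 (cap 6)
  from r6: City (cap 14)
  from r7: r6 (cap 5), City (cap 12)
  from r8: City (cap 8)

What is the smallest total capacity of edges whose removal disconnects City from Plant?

20

Augment Plant→r1→r4→r6→City: bottleneck 10, flow now 10.
Augment Plant→r2→r4→r6→City: bottleneck 1, flow now 11.
Augment Plant→r2→r4→r8→City: bottleneck 6, flow now 17.
Augment Plant→r3→r4→r8→City: bottleneck 2, flow now 19.
Augment Plant→r3→r5→r6→City: bottleneck 1, flow now 20.
No augmenting path remains; maximum flow = 20.
By max-flow min-cut, the minimum cut capacity equals the max flow.
In the residual graph, reachable from Plant: {Plant}.
Min-cut edges: Plant→r1 (10), Plant→r2 (7), Plant→r3 (3); capacity 10 + 7 + 3 = 20.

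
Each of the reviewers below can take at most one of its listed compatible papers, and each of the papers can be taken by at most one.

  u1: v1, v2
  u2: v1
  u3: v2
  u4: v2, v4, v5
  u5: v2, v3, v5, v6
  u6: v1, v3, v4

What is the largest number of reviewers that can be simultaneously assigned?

Unit-capacity flow: source→left, listed edges, right→sink; max matching = max flow.
Augmenting path u1→v1 (+1); matched 1.
Augmenting path u3→v2 (+1); matched 2.
Augmenting path u4→v4 (+1); matched 3.
Augmenting path u5→v3 (+1); matched 4.
Augmenting path u6→v3→u5→v5 (+1); matched 5.
No augmenting path remains; maximum matching = 5.
König certificate: {u4, u5, u6, v1, v2} is a vertex cover of size 5 (every listed pair touches it), so no matching can be larger.

5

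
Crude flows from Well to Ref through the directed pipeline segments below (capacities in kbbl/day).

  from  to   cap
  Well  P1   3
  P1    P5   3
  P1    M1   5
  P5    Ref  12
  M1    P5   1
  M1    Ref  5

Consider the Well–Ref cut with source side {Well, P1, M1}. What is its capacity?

Edges leaving {Well, P1, M1}: P1→P5 (3), M1→P5 (1), M1→Ref (5).
Cut capacity = 3 + 1 + 5 = 9.

9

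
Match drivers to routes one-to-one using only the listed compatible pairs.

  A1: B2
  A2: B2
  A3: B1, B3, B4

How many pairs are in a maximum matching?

Unit-capacity flow: source→left, listed edges, right→sink; max matching = max flow.
Augmenting path A1→B2 (+1); matched 1.
Augmenting path A3→B1 (+1); matched 2.
No augmenting path remains; maximum matching = 2.
König certificate: {A3, B2} is a vertex cover of size 2 (every listed pair touches it), so no matching can be larger.

2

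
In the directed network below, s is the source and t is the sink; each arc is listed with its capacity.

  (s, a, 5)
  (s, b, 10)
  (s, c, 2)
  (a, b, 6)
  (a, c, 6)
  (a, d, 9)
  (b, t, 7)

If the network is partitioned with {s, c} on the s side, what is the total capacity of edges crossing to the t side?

15

Edges leaving {s, c}: s→a (5), s→b (10).
Cut capacity = 5 + 10 = 15.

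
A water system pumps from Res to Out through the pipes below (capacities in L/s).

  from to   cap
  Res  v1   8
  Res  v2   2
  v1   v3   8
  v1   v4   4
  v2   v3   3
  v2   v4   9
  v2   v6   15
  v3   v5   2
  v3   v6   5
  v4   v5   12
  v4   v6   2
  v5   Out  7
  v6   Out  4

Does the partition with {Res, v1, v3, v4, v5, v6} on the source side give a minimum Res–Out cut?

Given cut capacity: 2 + 7 + 4 = 13.
Augment Res→v2→v6→Out: bottleneck 2, flow now 2.
Augment Res→v1→v3→v5→Out: bottleneck 2, flow now 4.
Augment Res→v1→v3→v6→Out: bottleneck 2, flow now 6.
Augment Res→v1→v4→v5→Out: bottleneck 4, flow now 10.
No augmenting path remains; maximum flow = 10.
In the residual graph, reachable from Res: {Res}.
Min-cut edges: Res→v1 (8), Res→v2 (2); capacity 8 + 2 = 10.
Cut capacity 13 exceeds the max flow 10, so it is not minimum.

No — its capacity is 13, but the minimum cut has capacity 10.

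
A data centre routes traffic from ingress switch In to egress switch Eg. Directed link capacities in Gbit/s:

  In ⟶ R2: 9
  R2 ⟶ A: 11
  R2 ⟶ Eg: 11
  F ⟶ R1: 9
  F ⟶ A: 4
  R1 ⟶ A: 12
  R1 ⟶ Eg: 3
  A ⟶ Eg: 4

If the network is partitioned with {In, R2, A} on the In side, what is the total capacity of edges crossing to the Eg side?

Edges leaving {In, R2, A}: R2→Eg (11), A→Eg (4).
Cut capacity = 11 + 4 = 15.

15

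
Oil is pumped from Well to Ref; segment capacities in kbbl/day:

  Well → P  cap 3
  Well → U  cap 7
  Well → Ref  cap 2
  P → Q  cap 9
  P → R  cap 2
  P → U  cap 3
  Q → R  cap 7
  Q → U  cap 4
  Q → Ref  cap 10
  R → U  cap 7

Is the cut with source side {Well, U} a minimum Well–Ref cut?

Yes — it is a minimum cut (capacity 5).

Given cut capacity: 3 + 2 = 5.
Augment Well→Ref: bottleneck 2, flow now 2.
Augment Well→P→Q→Ref: bottleneck 3, flow now 5.
No augmenting path remains; maximum flow = 5.
Cut capacity 5 equals the max flow, so it is a minimum cut.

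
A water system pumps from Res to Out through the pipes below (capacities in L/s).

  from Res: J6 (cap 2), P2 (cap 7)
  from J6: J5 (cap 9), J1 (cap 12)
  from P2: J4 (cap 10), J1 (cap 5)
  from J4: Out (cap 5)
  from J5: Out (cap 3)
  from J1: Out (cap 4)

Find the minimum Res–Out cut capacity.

Augment Res→J6→J5→Out: bottleneck 2, flow now 2.
Augment Res→P2→J4→Out: bottleneck 5, flow now 7.
Augment Res→P2→J1→Out: bottleneck 2, flow now 9.
No augmenting path remains; maximum flow = 9.
By max-flow min-cut, the minimum cut capacity equals the max flow.
In the residual graph, reachable from Res: {Res}.
Min-cut edges: Res→J6 (2), Res→P2 (7); capacity 2 + 7 = 9.

9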